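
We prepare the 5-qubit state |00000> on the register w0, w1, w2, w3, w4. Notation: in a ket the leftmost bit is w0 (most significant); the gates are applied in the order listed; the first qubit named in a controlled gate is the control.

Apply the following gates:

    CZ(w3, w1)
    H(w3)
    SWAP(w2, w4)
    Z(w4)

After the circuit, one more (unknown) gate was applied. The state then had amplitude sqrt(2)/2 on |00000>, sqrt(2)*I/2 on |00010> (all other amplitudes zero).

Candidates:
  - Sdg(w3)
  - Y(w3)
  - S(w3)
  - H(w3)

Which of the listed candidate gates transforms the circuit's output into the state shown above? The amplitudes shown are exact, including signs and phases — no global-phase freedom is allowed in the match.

The unique candidate consistent with the amplitudes is S(w3).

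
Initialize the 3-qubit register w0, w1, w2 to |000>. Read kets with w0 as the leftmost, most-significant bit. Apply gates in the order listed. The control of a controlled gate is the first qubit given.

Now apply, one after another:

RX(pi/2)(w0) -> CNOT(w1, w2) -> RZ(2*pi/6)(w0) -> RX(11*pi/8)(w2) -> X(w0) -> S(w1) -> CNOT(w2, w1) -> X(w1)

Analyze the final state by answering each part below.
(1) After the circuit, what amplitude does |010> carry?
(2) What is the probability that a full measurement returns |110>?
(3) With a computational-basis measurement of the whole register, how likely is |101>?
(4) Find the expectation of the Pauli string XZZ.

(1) The amplitude on |010> is sqrt(2)*exp(2*I*pi/3)*cos(5*pi/16)/2.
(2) Outcome |110> occurs with probability 1/4 - sqrt(2 - sqrt(2))/8.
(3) The probability of measuring |101> is sqrt(2 - sqrt(2))/8 + 1/4.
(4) The observable XZZ averages to -sqrt(3)/2.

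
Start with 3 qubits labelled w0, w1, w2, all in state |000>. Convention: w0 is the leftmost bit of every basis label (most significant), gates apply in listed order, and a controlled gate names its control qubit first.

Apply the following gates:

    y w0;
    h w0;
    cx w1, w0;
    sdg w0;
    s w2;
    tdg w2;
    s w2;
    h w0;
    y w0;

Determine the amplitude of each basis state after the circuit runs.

The resulting statevector has amplitude 1/2 - I/2 on |000>, -1/2 - I/2 on |100>, and 0 on every other basis state.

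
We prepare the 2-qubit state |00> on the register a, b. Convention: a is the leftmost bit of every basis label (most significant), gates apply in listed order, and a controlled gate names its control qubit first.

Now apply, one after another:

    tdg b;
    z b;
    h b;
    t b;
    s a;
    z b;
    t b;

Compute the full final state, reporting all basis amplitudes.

The final amplitudes are sqrt(2)/2 on |00>, -sqrt(2)*I/2 on |01>, 0 on |10>, 0 on |11>.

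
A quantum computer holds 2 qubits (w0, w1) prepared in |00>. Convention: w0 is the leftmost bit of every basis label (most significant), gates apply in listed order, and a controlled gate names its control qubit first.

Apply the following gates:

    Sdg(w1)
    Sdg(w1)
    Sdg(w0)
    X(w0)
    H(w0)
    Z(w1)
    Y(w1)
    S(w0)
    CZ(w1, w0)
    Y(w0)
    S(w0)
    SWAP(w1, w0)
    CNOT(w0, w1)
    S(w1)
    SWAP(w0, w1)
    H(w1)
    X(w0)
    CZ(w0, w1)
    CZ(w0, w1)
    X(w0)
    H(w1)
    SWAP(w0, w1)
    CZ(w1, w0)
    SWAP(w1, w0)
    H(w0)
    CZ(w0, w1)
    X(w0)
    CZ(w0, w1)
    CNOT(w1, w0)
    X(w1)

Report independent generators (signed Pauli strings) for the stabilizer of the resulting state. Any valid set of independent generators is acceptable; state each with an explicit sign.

One valid set of independent stabilizer generators is -YI, +IZ (any independent generating set of the same group is equally correct). Key observation: steps 15-22 multiply out to the identity, so the circuit reduces to the remaining gates.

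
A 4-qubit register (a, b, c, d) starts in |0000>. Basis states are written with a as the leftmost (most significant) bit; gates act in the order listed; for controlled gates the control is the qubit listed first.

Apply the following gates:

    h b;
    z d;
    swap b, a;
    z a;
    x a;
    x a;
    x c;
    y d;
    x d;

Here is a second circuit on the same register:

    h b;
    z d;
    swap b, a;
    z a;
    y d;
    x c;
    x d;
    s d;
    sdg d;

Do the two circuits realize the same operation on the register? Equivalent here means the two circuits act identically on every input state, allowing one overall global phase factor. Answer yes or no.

Yes, they are equivalent — the unitaries differ by at most a global phase.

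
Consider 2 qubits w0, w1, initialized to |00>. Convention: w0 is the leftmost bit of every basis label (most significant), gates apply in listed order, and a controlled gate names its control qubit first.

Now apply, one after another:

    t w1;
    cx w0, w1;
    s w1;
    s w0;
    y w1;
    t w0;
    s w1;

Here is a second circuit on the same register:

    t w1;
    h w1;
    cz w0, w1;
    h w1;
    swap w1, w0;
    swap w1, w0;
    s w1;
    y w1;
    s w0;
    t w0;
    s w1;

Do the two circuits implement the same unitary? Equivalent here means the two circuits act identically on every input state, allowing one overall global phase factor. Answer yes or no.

Yes: on every input state the two circuits agree up to one overall phase factor.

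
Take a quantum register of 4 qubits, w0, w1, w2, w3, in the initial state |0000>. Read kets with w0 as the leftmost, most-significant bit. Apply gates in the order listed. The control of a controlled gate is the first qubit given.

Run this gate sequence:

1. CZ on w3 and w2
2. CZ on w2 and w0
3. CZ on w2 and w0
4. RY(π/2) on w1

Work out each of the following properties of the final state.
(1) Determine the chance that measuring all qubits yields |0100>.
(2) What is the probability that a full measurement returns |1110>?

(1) A full measurement returns |0100> with probability 1/2. Key observation: gates 2-3 undo each other exactly, leaving only the rest of the circuit to track.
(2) Outcome |1110> occurs with probability 0.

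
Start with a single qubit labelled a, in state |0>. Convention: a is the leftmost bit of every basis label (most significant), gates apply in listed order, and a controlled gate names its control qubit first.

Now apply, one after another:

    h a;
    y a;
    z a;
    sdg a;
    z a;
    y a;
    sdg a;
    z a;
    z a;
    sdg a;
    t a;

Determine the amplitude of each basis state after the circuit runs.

After the circuit, the state carries amplitude -sqrt(2)*I/2 on |0>, -sqrt(2)*exp(I*pi/4)/2 on |1>.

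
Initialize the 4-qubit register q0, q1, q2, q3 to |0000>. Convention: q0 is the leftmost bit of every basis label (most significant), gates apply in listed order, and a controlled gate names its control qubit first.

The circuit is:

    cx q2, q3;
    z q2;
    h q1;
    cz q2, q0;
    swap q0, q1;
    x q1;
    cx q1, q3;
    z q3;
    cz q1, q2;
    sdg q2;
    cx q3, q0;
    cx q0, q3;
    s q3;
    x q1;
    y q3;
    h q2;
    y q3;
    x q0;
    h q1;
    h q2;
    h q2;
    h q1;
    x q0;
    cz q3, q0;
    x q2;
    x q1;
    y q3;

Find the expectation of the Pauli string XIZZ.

The observable XIZZ averages to 0. Key observation: the block from step 18 through step 23 cancels to the identity and can be dropped.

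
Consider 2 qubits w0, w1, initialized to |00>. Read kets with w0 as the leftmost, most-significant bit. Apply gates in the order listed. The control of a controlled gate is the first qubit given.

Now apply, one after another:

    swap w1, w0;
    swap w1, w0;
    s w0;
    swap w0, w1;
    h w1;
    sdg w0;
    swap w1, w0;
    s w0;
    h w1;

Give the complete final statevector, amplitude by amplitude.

After the circuit, the state carries amplitude 1/2 on |00>, 1/2 on |01>, I/2 on |10>, I/2 on |11>.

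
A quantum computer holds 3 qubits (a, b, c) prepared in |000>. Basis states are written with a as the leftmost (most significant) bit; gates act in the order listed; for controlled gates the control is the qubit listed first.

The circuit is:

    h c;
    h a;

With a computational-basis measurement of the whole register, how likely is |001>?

The probability of measuring |001> is 1/4.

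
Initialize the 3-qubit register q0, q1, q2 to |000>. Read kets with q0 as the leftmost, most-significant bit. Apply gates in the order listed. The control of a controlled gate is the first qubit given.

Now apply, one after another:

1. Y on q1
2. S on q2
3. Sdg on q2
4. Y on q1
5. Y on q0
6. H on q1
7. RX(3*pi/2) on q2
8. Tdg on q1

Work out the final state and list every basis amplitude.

After the circuit, the state carries amplitude 0 on |000>, 0 on |001>, 0 on |010>, 0 on |011>, -I/2 on |100>, 1/2 on |101>, -exp(I*pi/4)/2 on |110>, -exp(3*I*pi/4)/2 on |111>. Key observation: gates 1-4 undo each other exactly, leaving only the rest of the circuit to track.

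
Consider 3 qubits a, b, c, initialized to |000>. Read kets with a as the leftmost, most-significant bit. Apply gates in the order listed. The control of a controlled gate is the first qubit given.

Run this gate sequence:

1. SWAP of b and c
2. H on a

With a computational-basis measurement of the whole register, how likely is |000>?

A full measurement returns |000> with probability 1/2.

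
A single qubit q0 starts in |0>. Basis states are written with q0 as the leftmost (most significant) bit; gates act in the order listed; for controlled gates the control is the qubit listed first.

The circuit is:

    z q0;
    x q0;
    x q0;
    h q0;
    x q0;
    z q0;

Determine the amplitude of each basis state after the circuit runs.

The resulting statevector has amplitude sqrt(2)/2 on |0>, -sqrt(2)/2 on |1>.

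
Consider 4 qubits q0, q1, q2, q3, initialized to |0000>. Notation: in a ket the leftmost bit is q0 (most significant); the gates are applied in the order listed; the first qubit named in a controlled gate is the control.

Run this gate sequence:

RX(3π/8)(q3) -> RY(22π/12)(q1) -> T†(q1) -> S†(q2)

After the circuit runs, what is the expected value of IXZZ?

In the final state, IXZZ has expectation -sqrt(4 - 2*sqrt(2))/8.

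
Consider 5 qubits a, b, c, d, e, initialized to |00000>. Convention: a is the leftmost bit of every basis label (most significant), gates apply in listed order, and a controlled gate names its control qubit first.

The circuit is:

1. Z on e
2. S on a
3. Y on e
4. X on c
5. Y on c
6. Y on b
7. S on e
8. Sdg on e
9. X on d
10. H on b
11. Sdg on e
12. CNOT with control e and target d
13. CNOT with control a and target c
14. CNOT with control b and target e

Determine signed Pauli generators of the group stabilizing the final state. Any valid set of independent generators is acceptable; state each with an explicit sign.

The final state is stabilized by the group generated by -IXIIX, +ZIIII, -IZIIZ, +IIZII, +IIIZI; other independent generating sets are equally valid.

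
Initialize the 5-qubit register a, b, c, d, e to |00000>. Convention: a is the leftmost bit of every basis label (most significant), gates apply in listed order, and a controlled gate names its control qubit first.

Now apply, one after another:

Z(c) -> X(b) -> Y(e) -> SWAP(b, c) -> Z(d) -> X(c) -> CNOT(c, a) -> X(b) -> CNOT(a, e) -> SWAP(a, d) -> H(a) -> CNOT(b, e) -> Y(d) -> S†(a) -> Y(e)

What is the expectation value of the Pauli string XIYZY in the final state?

The expectation value of XIYZY is 0.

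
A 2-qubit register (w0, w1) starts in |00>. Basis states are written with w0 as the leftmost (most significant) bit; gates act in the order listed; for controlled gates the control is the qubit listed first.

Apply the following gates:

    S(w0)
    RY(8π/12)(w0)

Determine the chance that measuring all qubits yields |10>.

A full measurement returns |10> with probability 3/4.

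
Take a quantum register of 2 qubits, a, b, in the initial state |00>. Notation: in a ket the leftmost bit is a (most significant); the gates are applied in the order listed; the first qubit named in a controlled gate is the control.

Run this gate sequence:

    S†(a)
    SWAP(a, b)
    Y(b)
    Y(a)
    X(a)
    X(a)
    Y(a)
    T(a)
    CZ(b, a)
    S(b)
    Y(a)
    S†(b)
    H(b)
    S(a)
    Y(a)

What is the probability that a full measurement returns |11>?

A full measurement returns |11> with probability 0.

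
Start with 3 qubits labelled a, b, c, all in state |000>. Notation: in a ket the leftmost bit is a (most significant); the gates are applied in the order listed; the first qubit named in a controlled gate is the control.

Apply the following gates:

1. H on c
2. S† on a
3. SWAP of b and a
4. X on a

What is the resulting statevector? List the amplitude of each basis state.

The resulting statevector has amplitude sqrt(2)/2 on |100>, sqrt(2)/2 on |101>, and 0 on every other basis state.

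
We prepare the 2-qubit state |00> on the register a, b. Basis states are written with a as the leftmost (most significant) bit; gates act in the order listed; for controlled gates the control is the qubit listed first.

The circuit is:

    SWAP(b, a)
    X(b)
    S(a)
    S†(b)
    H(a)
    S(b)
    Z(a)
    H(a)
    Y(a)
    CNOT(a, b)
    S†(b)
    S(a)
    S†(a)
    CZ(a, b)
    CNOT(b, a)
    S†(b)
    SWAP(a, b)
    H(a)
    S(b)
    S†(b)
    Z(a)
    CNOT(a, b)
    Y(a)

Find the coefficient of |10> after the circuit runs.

|10> carries amplitude 0 in the final state.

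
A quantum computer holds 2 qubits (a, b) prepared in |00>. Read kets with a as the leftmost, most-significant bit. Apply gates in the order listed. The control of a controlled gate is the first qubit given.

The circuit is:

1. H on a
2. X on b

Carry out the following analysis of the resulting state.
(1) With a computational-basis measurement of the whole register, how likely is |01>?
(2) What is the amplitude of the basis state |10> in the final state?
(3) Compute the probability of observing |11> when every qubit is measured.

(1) Outcome |01> occurs with probability 1/2.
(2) The final state's coefficient on |10> equals 0.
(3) The probability of measuring |11> is 1/2.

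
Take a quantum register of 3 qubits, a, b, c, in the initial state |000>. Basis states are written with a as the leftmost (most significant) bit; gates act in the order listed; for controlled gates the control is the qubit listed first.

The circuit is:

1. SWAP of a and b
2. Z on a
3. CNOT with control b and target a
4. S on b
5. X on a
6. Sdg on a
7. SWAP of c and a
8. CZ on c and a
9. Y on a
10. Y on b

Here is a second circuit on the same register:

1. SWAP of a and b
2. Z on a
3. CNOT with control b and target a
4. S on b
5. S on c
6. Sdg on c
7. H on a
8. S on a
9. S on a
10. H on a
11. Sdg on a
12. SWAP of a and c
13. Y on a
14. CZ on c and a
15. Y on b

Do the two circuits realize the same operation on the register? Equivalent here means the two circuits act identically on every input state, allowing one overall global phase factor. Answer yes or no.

No, they are not equivalent — no single phase factor reconciles the two unitaries.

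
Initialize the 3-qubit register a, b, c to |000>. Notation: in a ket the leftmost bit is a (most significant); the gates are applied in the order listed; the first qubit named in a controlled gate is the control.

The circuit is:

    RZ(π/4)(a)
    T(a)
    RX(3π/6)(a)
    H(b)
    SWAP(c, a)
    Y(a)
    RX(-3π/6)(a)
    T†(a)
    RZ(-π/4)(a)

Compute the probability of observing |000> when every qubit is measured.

The probability of measuring |000> is 1/8.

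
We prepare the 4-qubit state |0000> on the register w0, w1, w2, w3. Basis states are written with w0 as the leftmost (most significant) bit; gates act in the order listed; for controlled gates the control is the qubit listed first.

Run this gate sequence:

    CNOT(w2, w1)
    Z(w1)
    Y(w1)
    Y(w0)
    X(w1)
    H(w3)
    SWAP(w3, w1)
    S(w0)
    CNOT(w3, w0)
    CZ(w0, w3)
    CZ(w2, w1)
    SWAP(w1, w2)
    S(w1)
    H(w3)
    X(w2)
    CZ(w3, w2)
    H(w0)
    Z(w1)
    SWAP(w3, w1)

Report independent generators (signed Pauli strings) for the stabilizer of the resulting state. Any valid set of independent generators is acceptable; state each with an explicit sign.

One valid set of independent stabilizer generators is -XIII, +IXZI, +IZXI, +IIIZ (any independent generating set of the same group is equally correct).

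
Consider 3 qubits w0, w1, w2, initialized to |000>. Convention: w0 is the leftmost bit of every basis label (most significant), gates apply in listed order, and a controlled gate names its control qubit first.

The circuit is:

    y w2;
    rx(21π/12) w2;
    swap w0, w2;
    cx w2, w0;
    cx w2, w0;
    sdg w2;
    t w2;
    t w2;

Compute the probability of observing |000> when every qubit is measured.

The probability of measuring |000> is 1/2 - sqrt(2)/4.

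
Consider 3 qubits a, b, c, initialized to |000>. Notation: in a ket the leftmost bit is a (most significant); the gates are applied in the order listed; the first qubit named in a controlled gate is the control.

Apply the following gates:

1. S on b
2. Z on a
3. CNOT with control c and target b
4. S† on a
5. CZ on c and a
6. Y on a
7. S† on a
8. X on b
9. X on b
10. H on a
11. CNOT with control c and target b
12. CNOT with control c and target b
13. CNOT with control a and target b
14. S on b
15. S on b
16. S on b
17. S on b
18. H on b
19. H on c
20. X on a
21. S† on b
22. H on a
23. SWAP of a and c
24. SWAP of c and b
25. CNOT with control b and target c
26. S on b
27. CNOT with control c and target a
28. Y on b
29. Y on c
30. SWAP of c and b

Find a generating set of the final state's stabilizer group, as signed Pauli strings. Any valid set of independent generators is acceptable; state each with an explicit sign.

The final state is stabilized by the group generated by +XII, -IIX, +IZI; other independent generating sets are equally valid. Key observation: gates 14-17 undo each other exactly, leaving only the rest of the circuit to track.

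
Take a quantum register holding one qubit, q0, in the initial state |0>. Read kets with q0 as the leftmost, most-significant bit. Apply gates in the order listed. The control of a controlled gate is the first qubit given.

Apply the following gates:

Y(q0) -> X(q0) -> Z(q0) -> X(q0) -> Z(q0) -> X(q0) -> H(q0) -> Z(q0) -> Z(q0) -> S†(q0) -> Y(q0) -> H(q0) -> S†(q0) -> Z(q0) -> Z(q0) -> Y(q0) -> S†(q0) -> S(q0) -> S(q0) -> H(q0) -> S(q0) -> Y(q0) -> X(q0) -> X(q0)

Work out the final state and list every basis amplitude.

The resulting statevector has amplitude sqrt(2)/2 on |0>, sqrt(2)/2 on |1>.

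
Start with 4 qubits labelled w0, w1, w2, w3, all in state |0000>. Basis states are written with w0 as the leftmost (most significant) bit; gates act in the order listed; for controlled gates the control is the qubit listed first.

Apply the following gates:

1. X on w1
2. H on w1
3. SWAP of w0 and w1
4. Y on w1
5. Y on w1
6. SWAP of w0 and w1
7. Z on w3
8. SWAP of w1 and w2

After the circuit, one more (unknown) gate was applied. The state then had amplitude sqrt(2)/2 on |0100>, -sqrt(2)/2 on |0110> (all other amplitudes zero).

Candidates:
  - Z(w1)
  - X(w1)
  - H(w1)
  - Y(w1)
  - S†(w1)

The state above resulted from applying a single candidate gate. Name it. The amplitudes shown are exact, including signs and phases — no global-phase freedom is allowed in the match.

It was X(w1) that produced the state shown. Key observation: gates 3-6 undo each other exactly, leaving only the rest of the circuit to track.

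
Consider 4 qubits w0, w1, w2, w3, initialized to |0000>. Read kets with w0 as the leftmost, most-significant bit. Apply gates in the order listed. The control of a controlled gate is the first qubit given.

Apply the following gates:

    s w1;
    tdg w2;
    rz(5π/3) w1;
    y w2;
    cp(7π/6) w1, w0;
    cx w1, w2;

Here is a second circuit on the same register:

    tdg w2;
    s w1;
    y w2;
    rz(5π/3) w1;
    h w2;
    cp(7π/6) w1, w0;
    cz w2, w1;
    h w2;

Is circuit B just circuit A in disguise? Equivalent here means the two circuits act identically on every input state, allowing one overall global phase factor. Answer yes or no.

Yes — the two circuits implement the same unitary up to a global phase.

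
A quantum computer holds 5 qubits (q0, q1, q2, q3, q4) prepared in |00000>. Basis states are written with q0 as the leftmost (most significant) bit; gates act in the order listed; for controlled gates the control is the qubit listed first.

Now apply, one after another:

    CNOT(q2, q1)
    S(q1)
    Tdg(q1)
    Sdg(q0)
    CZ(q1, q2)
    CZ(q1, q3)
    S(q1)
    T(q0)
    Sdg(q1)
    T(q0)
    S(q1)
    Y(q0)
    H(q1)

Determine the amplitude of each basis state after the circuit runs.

The resulting statevector has amplitude sqrt(2)*I/2 on |10000>, sqrt(2)*I/2 on |11000>, and 0 on every other basis state.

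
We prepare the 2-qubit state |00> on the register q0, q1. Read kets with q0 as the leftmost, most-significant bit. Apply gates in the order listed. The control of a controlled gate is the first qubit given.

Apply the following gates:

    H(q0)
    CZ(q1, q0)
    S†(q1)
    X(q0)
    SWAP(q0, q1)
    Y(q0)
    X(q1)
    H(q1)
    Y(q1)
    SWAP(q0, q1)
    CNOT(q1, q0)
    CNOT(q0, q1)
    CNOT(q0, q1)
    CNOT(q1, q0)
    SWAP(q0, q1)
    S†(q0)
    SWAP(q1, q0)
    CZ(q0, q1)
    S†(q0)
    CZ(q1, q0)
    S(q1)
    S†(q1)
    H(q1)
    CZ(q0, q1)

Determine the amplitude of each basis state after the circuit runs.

The final amplitudes are 0 on |00>, 0 on |01>, sqrt(2)/2 on |10>, sqrt(2)/2 on |11>.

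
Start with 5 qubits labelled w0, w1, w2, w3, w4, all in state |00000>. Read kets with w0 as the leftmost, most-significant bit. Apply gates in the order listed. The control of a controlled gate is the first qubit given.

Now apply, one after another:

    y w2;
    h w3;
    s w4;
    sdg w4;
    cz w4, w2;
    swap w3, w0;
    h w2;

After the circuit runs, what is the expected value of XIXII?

The expectation value of XIXII is -1. Key observation: the block from step 3 through step 4 cancels to the identity and can be dropped.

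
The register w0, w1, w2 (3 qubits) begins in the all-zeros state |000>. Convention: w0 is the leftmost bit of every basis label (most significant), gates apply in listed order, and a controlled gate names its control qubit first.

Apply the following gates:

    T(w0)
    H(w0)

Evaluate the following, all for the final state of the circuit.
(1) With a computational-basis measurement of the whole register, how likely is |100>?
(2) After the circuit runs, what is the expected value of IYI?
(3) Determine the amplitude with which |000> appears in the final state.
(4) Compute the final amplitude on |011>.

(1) A full measurement returns |100> with probability 1/2.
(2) The expectation value of IYI is 0.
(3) |000> carries amplitude sqrt(2)/2 in the final state.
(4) |011> carries amplitude 0 in the final state.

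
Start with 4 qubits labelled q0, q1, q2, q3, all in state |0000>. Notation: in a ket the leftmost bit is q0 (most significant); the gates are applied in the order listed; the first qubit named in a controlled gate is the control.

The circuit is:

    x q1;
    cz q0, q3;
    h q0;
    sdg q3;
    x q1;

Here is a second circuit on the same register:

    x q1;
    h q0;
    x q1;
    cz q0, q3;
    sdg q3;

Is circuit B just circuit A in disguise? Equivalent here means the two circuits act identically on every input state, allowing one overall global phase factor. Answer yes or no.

No, they are not equivalent — no single phase factor reconciles the two unitaries.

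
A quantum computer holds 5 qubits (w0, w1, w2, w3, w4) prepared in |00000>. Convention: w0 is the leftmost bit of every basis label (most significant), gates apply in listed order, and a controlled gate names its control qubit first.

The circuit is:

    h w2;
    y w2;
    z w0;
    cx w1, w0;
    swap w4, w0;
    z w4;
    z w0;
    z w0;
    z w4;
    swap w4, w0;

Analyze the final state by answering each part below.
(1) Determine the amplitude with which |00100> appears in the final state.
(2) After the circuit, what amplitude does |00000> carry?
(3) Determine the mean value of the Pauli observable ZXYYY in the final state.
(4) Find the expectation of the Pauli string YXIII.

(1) The final state's coefficient on |00100> equals sqrt(2)*I/2.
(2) The amplitude on |00000> is -sqrt(2)*I/2.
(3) In the final state, ZXYYY has expectation 0.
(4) The observable YXIII averages to 0.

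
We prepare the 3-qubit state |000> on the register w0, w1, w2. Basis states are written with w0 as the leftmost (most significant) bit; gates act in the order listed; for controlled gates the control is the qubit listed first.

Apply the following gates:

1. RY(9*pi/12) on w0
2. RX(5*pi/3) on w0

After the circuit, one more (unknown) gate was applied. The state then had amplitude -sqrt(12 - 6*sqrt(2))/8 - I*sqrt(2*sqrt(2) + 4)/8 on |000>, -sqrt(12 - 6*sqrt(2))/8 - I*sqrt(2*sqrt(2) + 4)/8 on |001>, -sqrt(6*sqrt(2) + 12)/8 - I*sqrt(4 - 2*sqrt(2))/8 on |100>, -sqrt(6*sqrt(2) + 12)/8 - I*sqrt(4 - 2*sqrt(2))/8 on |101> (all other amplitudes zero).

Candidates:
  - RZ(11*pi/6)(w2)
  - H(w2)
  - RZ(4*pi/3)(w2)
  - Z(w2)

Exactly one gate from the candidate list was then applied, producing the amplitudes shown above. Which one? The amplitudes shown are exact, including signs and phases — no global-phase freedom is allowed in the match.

The unique candidate consistent with the amplitudes is H(w2).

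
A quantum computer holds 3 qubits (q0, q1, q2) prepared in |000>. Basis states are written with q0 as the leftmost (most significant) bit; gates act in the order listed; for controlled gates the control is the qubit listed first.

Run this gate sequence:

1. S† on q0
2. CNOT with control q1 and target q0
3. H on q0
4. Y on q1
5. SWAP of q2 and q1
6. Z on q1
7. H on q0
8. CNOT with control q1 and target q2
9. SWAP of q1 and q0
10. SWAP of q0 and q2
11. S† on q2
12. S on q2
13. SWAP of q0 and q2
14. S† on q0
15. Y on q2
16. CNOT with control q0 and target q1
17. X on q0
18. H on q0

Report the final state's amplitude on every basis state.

The resulting statevector has amplitude sqrt(2)/2 on |000>, -sqrt(2)/2 on |100>, and 0 on every other basis state.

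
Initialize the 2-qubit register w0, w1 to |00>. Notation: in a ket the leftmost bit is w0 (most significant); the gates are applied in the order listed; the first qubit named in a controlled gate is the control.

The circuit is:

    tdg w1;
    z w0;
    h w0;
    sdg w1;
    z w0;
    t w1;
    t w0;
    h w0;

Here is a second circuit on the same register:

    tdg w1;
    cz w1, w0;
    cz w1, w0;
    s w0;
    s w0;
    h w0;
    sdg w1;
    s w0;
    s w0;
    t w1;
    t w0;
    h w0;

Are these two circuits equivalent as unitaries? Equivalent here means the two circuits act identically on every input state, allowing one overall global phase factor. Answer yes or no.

Yes: on every input state the two circuits agree up to one overall phase factor.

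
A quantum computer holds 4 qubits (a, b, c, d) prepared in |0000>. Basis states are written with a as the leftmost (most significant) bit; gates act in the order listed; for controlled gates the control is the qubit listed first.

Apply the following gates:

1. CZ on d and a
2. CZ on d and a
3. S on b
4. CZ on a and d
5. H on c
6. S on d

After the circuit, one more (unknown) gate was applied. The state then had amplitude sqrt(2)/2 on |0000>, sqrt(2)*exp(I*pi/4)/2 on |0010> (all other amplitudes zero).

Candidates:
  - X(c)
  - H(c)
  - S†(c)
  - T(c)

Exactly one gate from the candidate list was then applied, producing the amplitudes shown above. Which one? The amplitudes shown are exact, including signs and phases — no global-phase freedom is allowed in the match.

It was T(c) that produced the state shown. Key observation: gates 1-2 undo each other exactly, leaving only the rest of the circuit to track.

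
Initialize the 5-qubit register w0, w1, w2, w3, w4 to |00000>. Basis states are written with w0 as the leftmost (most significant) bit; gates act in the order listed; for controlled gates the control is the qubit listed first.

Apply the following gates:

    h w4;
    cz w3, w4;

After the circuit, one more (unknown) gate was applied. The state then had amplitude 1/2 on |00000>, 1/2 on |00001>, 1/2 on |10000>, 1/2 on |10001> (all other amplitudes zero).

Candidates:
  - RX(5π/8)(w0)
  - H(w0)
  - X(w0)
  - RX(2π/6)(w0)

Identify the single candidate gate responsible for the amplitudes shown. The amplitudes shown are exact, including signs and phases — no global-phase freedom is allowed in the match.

It was H(w0) that produced the state shown.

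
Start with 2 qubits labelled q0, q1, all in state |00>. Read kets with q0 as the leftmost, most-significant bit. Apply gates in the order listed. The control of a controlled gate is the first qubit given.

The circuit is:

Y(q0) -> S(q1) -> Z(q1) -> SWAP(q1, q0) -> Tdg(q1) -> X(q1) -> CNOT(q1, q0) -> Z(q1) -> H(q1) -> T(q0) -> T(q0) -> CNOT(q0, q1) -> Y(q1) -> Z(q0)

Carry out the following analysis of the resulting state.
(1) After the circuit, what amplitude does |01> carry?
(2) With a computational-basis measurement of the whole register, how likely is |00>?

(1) The final state's coefficient on |01> equals sqrt(2)*exp(3*I*pi/4)/2.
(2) A full measurement returns |00> with probability 1/2.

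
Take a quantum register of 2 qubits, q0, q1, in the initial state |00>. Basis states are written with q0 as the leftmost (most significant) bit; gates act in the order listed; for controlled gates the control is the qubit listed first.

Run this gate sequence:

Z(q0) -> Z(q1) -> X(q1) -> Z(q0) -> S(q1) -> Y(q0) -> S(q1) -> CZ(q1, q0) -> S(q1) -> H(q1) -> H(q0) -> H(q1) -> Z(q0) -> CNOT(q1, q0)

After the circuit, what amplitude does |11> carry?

The final state's coefficient on |11> equals -sqrt(2)/2.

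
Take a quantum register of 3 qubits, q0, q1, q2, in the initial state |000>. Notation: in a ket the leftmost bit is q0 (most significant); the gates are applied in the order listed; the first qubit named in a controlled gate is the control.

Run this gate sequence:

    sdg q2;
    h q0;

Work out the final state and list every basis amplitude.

The final amplitudes are sqrt(2)/2 on |000>, sqrt(2)/2 on |100>, and 0 on every other basis state.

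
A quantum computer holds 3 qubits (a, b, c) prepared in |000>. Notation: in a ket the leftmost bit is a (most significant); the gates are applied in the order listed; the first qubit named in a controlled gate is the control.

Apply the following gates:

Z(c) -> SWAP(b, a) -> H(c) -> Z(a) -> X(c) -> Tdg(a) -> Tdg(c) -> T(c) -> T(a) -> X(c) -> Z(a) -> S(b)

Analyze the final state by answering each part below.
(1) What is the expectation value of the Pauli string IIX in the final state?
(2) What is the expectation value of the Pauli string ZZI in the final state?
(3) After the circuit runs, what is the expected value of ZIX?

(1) In the final state, IIX has expectation 1. Key observation: gates 4-11 undo each other exactly, leaving only the rest of the circuit to track.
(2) The expectation value of ZZI is 1.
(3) The expectation value of ZIX is 1.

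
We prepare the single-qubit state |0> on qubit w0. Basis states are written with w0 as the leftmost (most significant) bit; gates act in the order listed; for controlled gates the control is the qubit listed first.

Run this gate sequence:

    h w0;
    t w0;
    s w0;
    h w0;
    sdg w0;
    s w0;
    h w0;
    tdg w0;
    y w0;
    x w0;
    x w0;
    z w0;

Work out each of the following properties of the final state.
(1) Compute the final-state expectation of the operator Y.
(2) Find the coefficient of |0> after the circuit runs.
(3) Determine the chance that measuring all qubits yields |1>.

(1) In the final state, Y has expectation -1.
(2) |0> carries amplitude sqrt(2)/2 in the final state.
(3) Outcome |1> occurs with probability 1/2.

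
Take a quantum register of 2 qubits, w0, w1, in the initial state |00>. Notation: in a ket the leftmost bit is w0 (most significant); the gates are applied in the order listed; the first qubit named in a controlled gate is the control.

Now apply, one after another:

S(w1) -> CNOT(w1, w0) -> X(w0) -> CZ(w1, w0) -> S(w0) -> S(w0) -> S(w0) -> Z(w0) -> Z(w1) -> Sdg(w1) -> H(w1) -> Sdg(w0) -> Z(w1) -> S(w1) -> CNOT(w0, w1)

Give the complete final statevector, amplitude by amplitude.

The resulting statevector has amplitude 0 on |00>, 0 on |01>, -sqrt(2)*I/2 on |10>, sqrt(2)/2 on |11>.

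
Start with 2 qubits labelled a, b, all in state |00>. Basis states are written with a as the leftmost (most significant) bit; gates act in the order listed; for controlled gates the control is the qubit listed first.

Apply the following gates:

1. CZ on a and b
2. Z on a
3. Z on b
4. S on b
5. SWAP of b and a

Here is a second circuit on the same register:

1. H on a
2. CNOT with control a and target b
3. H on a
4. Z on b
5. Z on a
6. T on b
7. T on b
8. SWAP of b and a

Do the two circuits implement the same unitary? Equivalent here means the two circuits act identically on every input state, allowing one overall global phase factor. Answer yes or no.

No, they are not equivalent — no single phase factor reconciles the two unitaries.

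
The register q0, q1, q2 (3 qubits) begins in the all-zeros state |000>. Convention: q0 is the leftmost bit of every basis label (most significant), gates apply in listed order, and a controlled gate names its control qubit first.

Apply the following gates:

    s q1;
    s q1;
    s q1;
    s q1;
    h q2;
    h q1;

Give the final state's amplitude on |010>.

|010> carries amplitude 1/2 in the final state.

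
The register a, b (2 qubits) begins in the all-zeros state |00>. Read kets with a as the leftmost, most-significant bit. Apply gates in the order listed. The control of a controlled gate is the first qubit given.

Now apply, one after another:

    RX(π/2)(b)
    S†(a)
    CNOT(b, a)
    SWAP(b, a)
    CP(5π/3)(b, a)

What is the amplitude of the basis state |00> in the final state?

The amplitude on |00> is sqrt(2)/2.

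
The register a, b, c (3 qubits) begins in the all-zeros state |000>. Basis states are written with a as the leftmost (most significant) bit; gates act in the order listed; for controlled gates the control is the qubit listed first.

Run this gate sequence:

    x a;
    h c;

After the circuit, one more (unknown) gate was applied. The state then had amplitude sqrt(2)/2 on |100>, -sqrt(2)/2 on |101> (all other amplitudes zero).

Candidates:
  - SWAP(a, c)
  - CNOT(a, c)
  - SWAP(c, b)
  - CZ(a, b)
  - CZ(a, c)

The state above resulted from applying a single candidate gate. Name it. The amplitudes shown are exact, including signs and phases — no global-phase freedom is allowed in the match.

The unique candidate consistent with the amplitudes is CZ(a, c).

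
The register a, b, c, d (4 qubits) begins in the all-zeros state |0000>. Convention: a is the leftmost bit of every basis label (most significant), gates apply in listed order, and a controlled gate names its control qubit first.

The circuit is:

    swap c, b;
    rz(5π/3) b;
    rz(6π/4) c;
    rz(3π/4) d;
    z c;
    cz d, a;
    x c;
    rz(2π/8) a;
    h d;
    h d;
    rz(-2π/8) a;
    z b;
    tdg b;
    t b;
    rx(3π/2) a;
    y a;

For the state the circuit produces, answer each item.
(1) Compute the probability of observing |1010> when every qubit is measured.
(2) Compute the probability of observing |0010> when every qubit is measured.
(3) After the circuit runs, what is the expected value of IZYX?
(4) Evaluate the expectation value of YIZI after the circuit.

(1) A full measurement returns |1010> with probability 1/2. Key observation: steps 8-11 multiply out to the identity, so the circuit reduces to the remaining gates.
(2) The probability of measuring |0010> is 1/2.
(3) In the final state, IZYX has expectation 0.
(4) The observable YIZI averages to -1.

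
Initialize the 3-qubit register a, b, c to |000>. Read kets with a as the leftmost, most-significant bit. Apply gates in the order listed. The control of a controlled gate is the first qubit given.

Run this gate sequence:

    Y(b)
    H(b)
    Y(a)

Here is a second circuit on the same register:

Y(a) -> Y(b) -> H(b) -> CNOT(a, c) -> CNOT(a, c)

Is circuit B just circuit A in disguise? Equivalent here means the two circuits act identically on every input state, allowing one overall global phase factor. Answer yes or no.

Yes: on every input state the two circuits agree up to one overall phase factor.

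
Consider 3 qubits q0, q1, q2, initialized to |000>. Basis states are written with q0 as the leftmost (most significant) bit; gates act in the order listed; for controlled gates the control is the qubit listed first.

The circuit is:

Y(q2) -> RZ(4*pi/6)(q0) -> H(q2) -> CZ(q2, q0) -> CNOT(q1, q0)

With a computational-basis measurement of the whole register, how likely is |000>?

A full measurement returns |000> with probability 1/2.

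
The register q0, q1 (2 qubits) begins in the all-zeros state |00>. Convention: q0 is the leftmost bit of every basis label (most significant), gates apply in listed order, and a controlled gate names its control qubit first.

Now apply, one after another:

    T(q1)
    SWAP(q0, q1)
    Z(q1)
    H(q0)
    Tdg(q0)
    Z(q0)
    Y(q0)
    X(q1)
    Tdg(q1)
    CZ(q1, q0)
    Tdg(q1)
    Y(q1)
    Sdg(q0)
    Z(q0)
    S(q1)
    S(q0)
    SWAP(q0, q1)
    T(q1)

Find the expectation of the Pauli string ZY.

In the final state, ZY has expectation 1.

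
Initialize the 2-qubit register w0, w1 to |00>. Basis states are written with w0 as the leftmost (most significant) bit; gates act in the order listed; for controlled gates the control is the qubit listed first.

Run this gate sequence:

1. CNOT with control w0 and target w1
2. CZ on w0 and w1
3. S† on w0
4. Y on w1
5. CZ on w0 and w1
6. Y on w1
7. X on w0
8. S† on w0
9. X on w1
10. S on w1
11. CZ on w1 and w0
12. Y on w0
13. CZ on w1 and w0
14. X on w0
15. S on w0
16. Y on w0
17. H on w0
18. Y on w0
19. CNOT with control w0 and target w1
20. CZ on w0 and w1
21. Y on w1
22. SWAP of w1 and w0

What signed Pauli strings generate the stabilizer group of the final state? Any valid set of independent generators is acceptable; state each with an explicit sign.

The final state is stabilized by the group generated by +XX, +ZZ; other independent generating sets are equally valid.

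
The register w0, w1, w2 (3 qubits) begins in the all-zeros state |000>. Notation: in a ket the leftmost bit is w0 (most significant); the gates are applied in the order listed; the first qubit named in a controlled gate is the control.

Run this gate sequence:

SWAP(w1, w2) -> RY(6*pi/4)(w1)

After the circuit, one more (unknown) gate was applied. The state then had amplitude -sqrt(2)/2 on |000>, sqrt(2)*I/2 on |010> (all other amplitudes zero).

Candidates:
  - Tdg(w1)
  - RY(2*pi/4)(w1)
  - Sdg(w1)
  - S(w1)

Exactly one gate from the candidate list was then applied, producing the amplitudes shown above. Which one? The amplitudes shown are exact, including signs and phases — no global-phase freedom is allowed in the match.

The applied gate was S(w1).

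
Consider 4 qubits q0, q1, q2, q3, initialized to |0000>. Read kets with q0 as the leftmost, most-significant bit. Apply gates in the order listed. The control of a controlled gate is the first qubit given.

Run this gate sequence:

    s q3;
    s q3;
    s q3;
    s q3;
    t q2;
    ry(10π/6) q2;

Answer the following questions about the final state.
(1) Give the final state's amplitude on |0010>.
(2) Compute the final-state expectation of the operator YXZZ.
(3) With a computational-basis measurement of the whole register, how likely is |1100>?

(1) |0010> carries amplitude 1/2 in the final state. Key observation: gates 1-4 undo each other exactly, leaving only the rest of the circuit to track.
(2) In the final state, YXZZ has expectation 0.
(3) A full measurement returns |1100> with probability 0.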